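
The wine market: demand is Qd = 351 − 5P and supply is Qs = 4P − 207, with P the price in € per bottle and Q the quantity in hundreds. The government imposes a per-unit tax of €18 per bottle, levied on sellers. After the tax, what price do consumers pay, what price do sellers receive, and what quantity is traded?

Consumers pay €70; sellers receive €52; quantity = 1.

Without the tax, 351 − 5P = 4P − 207 gives 9P = 558, so P* = €62 and Q* = 41.
With the tax collected from sellers, supply shifts: Qs = 4(P − 18) − 207.
New equilibrium: consumers pay €70, sellers receive €52, Q = 1. (Wedge: Pb − Ps = 18.)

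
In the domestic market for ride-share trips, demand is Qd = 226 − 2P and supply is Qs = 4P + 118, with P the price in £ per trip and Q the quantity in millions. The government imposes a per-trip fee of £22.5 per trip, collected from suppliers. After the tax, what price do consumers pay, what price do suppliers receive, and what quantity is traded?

Without the tax, 226 − 2P = 4P + 118 gives 6P = 108, so P* = £18 and Q* = 190.
With the tax collected from suppliers, supply shifts: Qs = 4(P − 22.5) + 118.
New equilibrium: consumers pay £33, suppliers receive £10.5, Q = 160. (Wedge: Pb − Ps = 22.5.)

Consumers pay £33; suppliers receive £10.5; quantity = 160.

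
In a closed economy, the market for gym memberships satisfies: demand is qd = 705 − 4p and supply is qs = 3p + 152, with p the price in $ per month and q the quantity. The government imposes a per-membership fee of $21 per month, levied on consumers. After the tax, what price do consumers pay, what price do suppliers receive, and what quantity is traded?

Before the tax: set 705 − 4p = 3p + 152 → p* = $79, q* = 389.
With the tax collected from consumers, demand (in seller-price terms) shifts: qd = 705 − 4(p + 21).
New equilibrium: consumers pay $88, suppliers receive $67, q = 353. (Wedge: pb − ps = 21.)
The less price-elastic side of the market bears the larger share of a per-unit tax.

Consumers pay $88; suppliers receive $67; quantity = 353.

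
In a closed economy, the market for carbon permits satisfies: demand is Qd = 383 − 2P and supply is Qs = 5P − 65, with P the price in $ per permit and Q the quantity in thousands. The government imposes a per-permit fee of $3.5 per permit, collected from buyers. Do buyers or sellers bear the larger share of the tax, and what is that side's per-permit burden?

Buyers bear the larger share: $2.5 per permit.

Without the tax, 383 − 2P = 5P − 65 gives 7P = 448, so P* = $64 and Q* = 255.
With the tax collected from buyers, demand (in seller-price terms) shifts: Qd = 383 − 2(P + 3.5).
Solving gives Q = 250 with buyers paying $66.5 and sellers receiving $63 (the $3.5 wedge).
Per-permit burden: buyers $2.5, sellers $1.
Buyers take the larger share because demand is less price-elastic here (demand slope 2 vs supply slope 5).
The less price-elastic side of the market bears the larger share of a per-unit tax.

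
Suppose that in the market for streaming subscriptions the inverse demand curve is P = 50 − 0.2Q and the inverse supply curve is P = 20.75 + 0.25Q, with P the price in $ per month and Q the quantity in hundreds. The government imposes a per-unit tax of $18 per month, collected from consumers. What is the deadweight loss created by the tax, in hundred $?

Deadweight loss = $360 hundred.

Inverting to Q(P) form: Qd = 250 − 5P; Qs = 4P − 83.
Without the tax, 250 − 5P = 4P − 83 gives 9P = 333, so P* = $37 and Q* = 65.
With the tax collected from consumers, demand (in seller-price terms) shifts: Qd = 250 − 5(P + 18).
New equilibrium: consumers pay $45, sellers receive $27, Q = 25. (Wedge: Pb − Ps = 18.)
Quantity falls by |ΔQ| = |65 − 25| = 40.
DWL = ½ · t · |ΔQ| = ½ · 18 · 40 = $360.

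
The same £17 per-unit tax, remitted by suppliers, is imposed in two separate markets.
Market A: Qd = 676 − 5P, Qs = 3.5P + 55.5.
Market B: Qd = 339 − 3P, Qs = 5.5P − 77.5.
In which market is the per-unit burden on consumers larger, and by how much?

Market A: pre-tax P* = £73, Q* = 311; post-tax Q = 276; per-unit burden on consumers = £7.
Market B: pre-tax P* = £49, Q* = 192; post-tax Q = 159; per-unit burden on consumers = £11.
Difference: £7 vs £11 → market B is larger by £4.

Market B, by £4.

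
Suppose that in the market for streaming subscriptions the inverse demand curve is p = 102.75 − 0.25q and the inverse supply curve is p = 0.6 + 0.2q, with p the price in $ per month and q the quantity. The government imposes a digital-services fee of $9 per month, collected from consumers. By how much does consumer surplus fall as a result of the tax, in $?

Consumer surplus falls by $1085.

Rewrite in direct form: qd = 411 − 4p and qs = 5p − 3.
Before the tax: set 411 − 4p = 5p − 3 → p* = $46, q* = 227.
With the tax collected from consumers, demand (in seller-price terms) shifts: qd = 411 − 4(p + 9).
Solving gives q = 207 with consumers paying $51 and sellers receiving $42 (the $9 wedge).
ΔCS is the trapezoid between Q = 207 and Q = 227 of height $5: ½ · (227 + 207) · 5 = $1085.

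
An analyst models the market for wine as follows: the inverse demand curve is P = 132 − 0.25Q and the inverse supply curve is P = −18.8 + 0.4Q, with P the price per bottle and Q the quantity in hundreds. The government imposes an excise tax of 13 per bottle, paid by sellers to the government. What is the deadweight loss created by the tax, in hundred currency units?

Rewrite in direct form: Qd = 528 − 4P and Qs = 2.5P + 47.
Before the tax: set 528 − 4P = 2.5P + 47 → P* = 74, Q* = 232.
With the tax collected from sellers, supply shifts: Qs = 2.5(P − 13) + 47.
Solving gives Q = 212 with buyers paying 79 and sellers receiving 66 (the 13 wedge).
Quantity falls by |ΔQ| = |232 − 212| = 20.
DWL = ½ · t · |ΔQ| = ½ · 13 · 20 = 130.

Deadweight loss = 130 hundred.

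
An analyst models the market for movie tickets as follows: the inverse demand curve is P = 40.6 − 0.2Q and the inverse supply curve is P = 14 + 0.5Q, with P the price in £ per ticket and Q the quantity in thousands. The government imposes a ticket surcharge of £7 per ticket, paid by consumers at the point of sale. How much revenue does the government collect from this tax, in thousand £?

Tax revenue = £196 thousand.

Inverting to Q(P) form: Qd = 203 − 5P; Qs = 2P − 28.
Before the tax: set 203 − 5P = 2P − 28 → P* = £33, Q* = 38.
With the tax collected from consumers, demand (in seller-price terms) shifts: Qd = 203 − 5(P + 7).
New equilibrium: consumers pay £35, sellers receive £28, Q = 28. (Wedge: Pb − Ps = 7.)
Revenue = t · Q = 7 · 28 = £196.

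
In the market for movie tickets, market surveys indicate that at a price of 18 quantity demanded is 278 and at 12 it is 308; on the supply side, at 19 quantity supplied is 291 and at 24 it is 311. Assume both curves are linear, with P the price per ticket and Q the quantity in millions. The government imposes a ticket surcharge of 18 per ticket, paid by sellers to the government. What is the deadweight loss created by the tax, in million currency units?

Demand slope: (308 − 278)/(12 − 18) = -5, so Qd = 368 − 5P.
Supply slope: (311 − 291)/(24 − 19) = 4, so Qs = 4P + 215.
Before the tax: set 368 − 5P = 4P + 215 → P* = 17, Q* = 283.
With the tax collected from sellers, supply shifts: Qs = 4(P − 18) + 215.
Solving gives Q = 243 with consumers paying 25 and sellers receiving 7 (the 18 wedge).
Quantity falls by |ΔQ| = |283 − 243| = 40.
DWL = ½ · t · |ΔQ| = ½ · 18 · 40 = 360.

Deadweight loss = 360 million.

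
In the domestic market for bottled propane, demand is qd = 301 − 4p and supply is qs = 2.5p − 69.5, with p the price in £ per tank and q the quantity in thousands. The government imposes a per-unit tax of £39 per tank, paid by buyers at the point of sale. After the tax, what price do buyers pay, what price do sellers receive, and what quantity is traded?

Without the tax, 301 − 4p = 2.5p − 69.5 gives 6.5p = 370.5, so p* = £57 and q* = 73.
With the tax collected from buyers, demand (in seller-price terms) shifts: qd = 301 − 4(p + 39).
New equilibrium: buyers pay £72, sellers receive £33, q = 13. (Wedge: pb − ps = 39.)

Buyers pay £72; sellers receive £33; quantity = 13.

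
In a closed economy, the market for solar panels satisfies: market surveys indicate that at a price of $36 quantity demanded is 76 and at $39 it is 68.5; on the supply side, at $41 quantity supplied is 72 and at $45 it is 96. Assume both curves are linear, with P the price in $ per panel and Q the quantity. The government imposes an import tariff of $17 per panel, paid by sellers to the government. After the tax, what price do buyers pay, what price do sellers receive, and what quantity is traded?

Buyers pay $52; sellers receive $35; quantity = 36.

Demand slope: (68.5 − 76)/(39 − 36) = -2.5, so Qd = 166 − 2.5P.
Supply slope: (96 − 72)/(45 − 41) = 6, so Qs = 6P − 174.
Without the tax, 166 − 2.5P = 6P − 174 gives 8.5P = 340, so P* = $40 and Q* = 66.
With the tax collected from sellers, supply shifts: Qs = 6(P − 17) − 174.
Solving gives Q = 36 with buyers paying $52 and sellers receiving $35 (the $17 wedge).
The less price-elastic side of the market bears the larger share of a per-unit tax.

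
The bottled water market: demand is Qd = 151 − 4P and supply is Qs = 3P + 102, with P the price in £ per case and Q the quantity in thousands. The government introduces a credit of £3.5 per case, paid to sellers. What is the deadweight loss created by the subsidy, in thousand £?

Before the subsidy: set 151 − 4P = 3P + 102 → P* = £7, Q* = 123.
With a per-unit subsidy paid to sellers, each receives P + 3.5 per unit sold, so supply becomes Qs = 3(P + 3.5) + 102.
Solving gives Q = 129 with consumers paying £5.5 and sellers receiving £9 (the £3.5 wedge).
Quantity rises by |ΔQ| = |123 − 129| = 6.
DWL = ½ · t · |ΔQ| = ½ · 3.5 · 6 = £10.5.

Deadweight loss = £10.5 thousand.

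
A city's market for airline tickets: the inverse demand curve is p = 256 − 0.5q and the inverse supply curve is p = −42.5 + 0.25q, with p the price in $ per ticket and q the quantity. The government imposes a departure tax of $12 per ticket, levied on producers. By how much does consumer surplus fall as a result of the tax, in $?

Rewrite in direct form: qd = 512 − 2p and qs = 4p + 170.
Without the tax, 512 − 2p = 4p + 170 gives 6p = 342, so p* = $57 and q* = 398.
With the tax collected from producers, supply shifts: qs = 4(p − 12) + 170.
Solving gives q = 382 with consumers paying $65 and producers receiving $53 (the $12 wedge).
ΔCS is the trapezoid between Q = 382 and Q = 398 of height $8: ½ · (398 + 382) · 8 = $3120.

Consumer surplus falls by $3120.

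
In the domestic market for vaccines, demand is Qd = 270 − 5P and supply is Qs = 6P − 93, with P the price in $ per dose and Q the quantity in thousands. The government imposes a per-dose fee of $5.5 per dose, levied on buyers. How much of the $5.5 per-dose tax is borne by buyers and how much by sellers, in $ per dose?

Buyers bear $3 per dose; sellers bear $2.5 per dose.

Without the tax, 270 − 5P = 6P − 93 gives 11P = 363, so P* = $33 and Q* = 105.
With the tax collected from buyers, demand (in seller-price terms) shifts: Qd = 270 − 5(P + 5.5).
Solving gives Q = 90 with buyers paying $36 and sellers receiving $30.5 (the $5.5 wedge).
Burden on buyers: $3; on sellers: $2.5. (They sum to $5.5.)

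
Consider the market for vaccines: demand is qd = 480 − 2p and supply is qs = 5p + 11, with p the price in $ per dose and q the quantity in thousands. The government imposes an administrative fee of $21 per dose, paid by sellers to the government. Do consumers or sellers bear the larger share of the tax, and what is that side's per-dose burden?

Consumers bear the larger share: $15 per dose.

Without the tax, 480 − 2p = 5p + 11 gives 7p = 469, so p* = $67 and q* = 346.
With the tax collected from sellers, supply shifts: qs = 5(p − 21) + 11.
New equilibrium: consumers pay $82, sellers receive $61, q = 316. (Wedge: pb − ps = 21.)
Per-dose burden: consumers $15, sellers $6.
Consumers take the larger share because demand is less price-elastic here (demand slope 2 vs supply slope 5).
The less price-elastic side of the market bears the larger share of a per-unit tax.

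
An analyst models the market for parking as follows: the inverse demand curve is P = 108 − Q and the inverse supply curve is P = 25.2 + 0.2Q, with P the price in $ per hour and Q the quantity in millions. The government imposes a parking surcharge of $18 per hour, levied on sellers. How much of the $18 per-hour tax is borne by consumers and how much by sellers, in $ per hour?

Consumers bear $15 per hour; sellers bear $3 per hour.

Inverting to Q(P) form: Qd = 108 − P; Qs = 5P − 126.
Without the tax, 108 − P = 5P − 126 gives 6P = 234, so P* = $39 and Q* = 69.
With the tax collected from sellers, supply shifts: Qs = 5(P − 18) − 126.
New equilibrium: consumers pay $54, sellers receive $36, Q = 54. (Wedge: Pb − Ps = 18.)
Burden on consumers: $15; on sellers: $3. (They sum to $18.)
The less price-elastic side of the market bears the larger share of a per-unit tax.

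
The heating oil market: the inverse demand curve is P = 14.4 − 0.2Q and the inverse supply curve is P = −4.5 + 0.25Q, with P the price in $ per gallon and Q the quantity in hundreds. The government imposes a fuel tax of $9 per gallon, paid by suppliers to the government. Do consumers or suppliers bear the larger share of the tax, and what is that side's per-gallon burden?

Suppliers bear the larger share: $5 per gallon.

Inverting to Q(P) form: Qd = 72 − 5P; Qs = 4P + 18.
Before the tax: set 72 − 5P = 4P + 18 → P* = $6, Q* = 42.
With the tax collected from suppliers, supply shifts: Qs = 4(P − 9) + 18.
New equilibrium: consumers pay $10, suppliers receive $1, Q = 22. (Wedge: Pb − Ps = 9.)
Per-gallon burden: consumers $4, suppliers $5.
Suppliers take the larger share because supply is less price-elastic here (demand slope 5 vs supply slope 4).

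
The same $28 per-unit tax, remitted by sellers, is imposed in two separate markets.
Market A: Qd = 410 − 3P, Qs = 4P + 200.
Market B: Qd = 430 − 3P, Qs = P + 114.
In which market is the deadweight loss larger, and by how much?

Market A, by $378.

Market A: pre-tax P* = $30, Q* = 320; post-tax Q = 272; deadweight loss = $672.
Market B: pre-tax P* = $79, Q* = 193; post-tax Q = 172; deadweight loss = $294.
Difference: $672 vs $294 → market A is larger by $378.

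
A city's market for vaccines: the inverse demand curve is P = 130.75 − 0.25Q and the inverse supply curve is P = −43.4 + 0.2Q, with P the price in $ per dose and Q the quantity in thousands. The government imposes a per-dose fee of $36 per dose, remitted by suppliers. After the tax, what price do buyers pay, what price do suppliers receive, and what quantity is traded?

Buyers pay $54; suppliers receive $18; quantity = 307.

Inverting to Q(P) form: Qd = 523 − 4P; Qs = 5P + 217.
Before the tax: set 523 − 4P = 5P + 217 → P* = $34, Q* = 387.
With the tax collected from suppliers, supply shifts: Qs = 5(P − 36) + 217.
New equilibrium: buyers pay $54, suppliers receive $18, Q = 307. (Wedge: Pb − Ps = 36.)
The less price-elastic side of the market bears the larger share of a per-unit tax.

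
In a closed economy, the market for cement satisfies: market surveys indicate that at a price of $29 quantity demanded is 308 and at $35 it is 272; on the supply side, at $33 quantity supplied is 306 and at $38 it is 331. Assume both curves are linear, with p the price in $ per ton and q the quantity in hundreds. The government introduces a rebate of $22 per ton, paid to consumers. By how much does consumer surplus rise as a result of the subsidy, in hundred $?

Demand slope: (272 − 308)/(35 − 29) = -6, so qd = 482 − 6p.
Supply slope: (331 − 306)/(38 − 33) = 5, so qs = 5p + 141.
Before the subsidy: set 482 − 6p = 5p + 141 → p* = $31, q* = 296.
With a per-unit subsidy paid to consumers, each effectively pays p − 22, so demand becomes qd = 482 − 6(p − 22).
Solving gives q = 356 with consumers paying $21 and suppliers receiving $43 (the $22 wedge).
ΔCS is the trapezoid between Q = 356 and Q = 296 of height $10: ½ · (296 + 356) · 10 = $3260.

Consumer surplus rises by $3260 hundred.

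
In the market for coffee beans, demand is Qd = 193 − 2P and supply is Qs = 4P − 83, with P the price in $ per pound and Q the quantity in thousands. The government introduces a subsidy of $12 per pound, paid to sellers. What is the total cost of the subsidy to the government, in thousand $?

Government outlay = $1404 thousand.

Without the subsidy, 193 − 2P = 4P − 83 gives 6P = 276, so P* = $46 and Q* = 101.
With a per-unit subsidy paid to sellers, each receives P + 12 per unit sold, so supply becomes Qs = 4(P + 12) − 83.
New equilibrium: consumers pay $38, sellers receive $50, Q = 117. (Wedge: Pb − Ps = −12.)
Outlay = t · Q = 12 · 117 = $1404.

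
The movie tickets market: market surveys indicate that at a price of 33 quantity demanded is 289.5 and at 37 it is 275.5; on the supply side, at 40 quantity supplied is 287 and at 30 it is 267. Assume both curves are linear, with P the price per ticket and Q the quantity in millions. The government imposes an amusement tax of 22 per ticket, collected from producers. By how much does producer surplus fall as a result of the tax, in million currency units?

Demand slope: (275.5 − 289.5)/(37 − 33) = -3.5, so Qd = 405 − 3.5P.
Supply slope: (267 − 287)/(30 − 40) = 2, so Qs = 2P + 207.
Without the tax, 405 − 3.5P = 2P + 207 gives 5.5P = 198, so P* = 36 and Q* = 279.
With the tax collected from producers, supply shifts: Qs = 2(P − 22) + 207.
Solving gives Q = 251 with consumers paying 44 and producers receiving 22 (the 22 wedge).
ΔPS is the trapezoid between Q = 251 and Q = 279 of height 14: ½ · (279 + 251) · 14 = 3710.

Producer surplus falls by 3710 million.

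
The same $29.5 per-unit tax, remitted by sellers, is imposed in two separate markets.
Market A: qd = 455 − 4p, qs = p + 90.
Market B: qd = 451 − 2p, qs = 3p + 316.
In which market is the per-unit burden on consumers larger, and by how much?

Market B, by $11.8.

Market A: pre-tax p* = $73, q* = 163; post-tax q = 139.4; per-unit burden on consumers = $5.9.
Market B: pre-tax p* = $27, q* = 397; post-tax q = 361.6; per-unit burden on consumers = $17.7.
Difference: $5.9 vs $17.7 → market B is larger by $11.8.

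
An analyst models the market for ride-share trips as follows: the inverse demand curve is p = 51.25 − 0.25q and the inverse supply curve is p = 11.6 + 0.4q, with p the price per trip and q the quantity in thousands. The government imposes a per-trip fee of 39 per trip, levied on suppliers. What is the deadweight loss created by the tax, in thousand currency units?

Rewrite in direct form: qd = 205 − 4p and qs = 2.5p − 29.
Before the tax: set 205 − 4p = 2.5p − 29 → p* = 36, q* = 61.
With the tax collected from suppliers, supply shifts: qs = 2.5(p − 39) − 29.
Solving gives q = 1 with buyers paying 51 and suppliers receiving 12 (the 39 wedge).
Quantity falls by |ΔQ| = |61 − 1| = 60.
DWL = ½ · t · |ΔQ| = ½ · 39 · 60 = 1170.

Deadweight loss = 1170 thousand.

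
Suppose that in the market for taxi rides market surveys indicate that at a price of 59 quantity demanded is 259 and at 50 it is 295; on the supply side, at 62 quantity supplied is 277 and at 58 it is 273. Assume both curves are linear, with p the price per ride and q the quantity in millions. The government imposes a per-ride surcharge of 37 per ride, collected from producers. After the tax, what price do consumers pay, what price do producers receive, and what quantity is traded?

Consumers pay 63.4; producers receive 26.4; quantity = 241.4.

Demand slope: (295 − 259)/(50 − 59) = -4, so qd = 495 − 4p.
Supply slope: (273 − 277)/(58 − 62) = 1, so qs = p + 215.
Before the tax: set 495 − 4p = p + 215 → p* = 56, q* = 271.
With the tax collected from producers, supply shifts: qs = (p − 37) + 215.
New equilibrium: consumers pay 63.4, producers receive 26.4, q = 241.4. (Wedge: pb − ps = 37.)
The less price-elastic side of the market bears the larger share of a per-unit tax.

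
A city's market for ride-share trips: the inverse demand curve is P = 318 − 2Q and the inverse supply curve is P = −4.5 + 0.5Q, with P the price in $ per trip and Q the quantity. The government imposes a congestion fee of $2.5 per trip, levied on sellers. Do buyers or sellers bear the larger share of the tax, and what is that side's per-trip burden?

Rewrite in direct form: Qd = 159 − 0.5P and Qs = 2P + 9.
Before the tax: set 159 − 0.5P = 2P + 9 → P* = $60, Q* = 129.
With the tax collected from sellers, supply shifts: Qs = 2(P − 2.5) + 9.
New equilibrium: buyers pay $62, sellers receive $59.5, Q = 128. (Wedge: Pb − Ps = 2.5.)
Per-trip burden: buyers $2, sellers $0.5.
Buyers take the larger share because demand is less price-elastic here (demand slope 0.5 vs supply slope 2).

Buyers bear the larger share: $2 per trip.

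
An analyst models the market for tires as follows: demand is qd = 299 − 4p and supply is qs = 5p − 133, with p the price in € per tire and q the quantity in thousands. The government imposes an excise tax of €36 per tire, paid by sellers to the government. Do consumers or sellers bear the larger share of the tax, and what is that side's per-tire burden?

Without the tax, 299 − 4p = 5p − 133 gives 9p = 432, so p* = €48 and q* = 107.
With the tax collected from sellers, supply shifts: qs = 5(p − 36) − 133.
Solving gives q = 27 with consumers paying €68 and sellers receiving €32 (the €36 wedge).
Per-tire burden: consumers €20, sellers €16.
Consumers take the larger share because demand is less price-elastic here (demand slope 4 vs supply slope 5).
The less price-elastic side of the market bears the larger share of a per-unit tax.

Consumers bear the larger share: €20 per tire.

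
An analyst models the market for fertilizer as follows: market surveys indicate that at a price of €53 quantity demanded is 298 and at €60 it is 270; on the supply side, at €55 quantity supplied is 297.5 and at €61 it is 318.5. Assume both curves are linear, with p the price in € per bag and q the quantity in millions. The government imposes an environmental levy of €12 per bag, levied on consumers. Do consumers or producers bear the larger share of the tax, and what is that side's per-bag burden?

Producers bear the larger share: €6.4 per bag.

Demand slope: (270 − 298)/(60 − 53) = -4, so qd = 510 − 4p.
Supply slope: (318.5 − 297.5)/(61 − 55) = 3.5, so qs = 3.5p + 105.
Before the tax: set 510 − 4p = 3.5p + 105 → p* = €54, q* = 294.
With the tax collected from consumers, demand (in seller-price terms) shifts: qd = 510 − 4(p + 12).
New equilibrium: consumers pay €59.6, producers receive €47.6, q = 271.6. (Wedge: pb − ps = 12.)
Per-bag burden: consumers €5.6, producers €6.4.
Producers take the larger share because supply is less price-elastic here (demand slope 4 vs supply slope 3.5).
The less price-elastic side of the market bears the larger share of a per-unit tax.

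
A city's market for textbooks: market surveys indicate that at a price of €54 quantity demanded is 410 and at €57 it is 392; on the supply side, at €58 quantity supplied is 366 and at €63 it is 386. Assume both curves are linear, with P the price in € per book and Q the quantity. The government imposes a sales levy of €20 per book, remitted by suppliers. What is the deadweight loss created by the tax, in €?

Deadweight loss = €480.

Demand slope: (392 − 410)/(57 − 54) = -6, so Qd = 734 − 6P.
Supply slope: (386 − 366)/(63 − 58) = 4, so Qs = 4P + 134.
Before the tax: set 734 − 6P = 4P + 134 → P* = €60, Q* = 374.
With the tax collected from suppliers, supply shifts: Qs = 4(P − 20) + 134.
New equilibrium: consumers pay €68, suppliers receive €48, Q = 326. (Wedge: Pb − Ps = 20.)
Quantity falls by |ΔQ| = |374 − 326| = 48.
DWL = ½ · t · |ΔQ| = ½ · 20 · 48 = €480.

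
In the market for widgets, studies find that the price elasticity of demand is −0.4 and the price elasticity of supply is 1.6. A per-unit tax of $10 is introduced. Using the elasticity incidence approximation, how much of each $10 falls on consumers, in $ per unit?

Incidence ratio: consumers' share ≈ εs / (εs + |εd|) = 1.6 / (1.6 + 0.4) = 0.8.
So consumers bear ≈ 0.8 × $10 = $8; suppliers bear $2.

Consumers bear ≈ $8 per unit.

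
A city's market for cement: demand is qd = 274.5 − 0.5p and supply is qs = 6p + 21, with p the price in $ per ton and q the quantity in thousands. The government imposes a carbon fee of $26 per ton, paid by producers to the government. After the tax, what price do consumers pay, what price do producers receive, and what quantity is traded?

Without the tax, 274.5 − 0.5p = 6p + 21 gives 6.5p = 253.5, so p* = $39 and q* = 255.
With the tax collected from producers, supply shifts: qs = 6(p − 26) + 21.
Solving gives q = 243 with consumers paying $63 and producers receiving $37 (the $26 wedge).
The less price-elastic side of the market bears the larger share of a per-unit tax.

Consumers pay $63; producers receive $37; quantity = 243.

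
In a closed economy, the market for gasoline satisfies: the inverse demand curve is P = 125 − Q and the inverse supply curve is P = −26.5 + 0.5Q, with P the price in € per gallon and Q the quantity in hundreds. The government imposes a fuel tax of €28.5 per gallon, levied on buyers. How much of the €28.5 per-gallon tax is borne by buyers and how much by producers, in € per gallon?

Rewrite in direct form: Qd = 125 − P and Qs = 2P + 53.
Before the tax: set 125 − P = 2P + 53 → P* = €24, Q* = 101.
With the tax collected from buyers, demand (in seller-price terms) shifts: Qd = 125 − (P + 28.5).
New equilibrium: buyers pay €43, producers receive €14.5, Q = 82. (Wedge: Pb − Ps = 28.5.)
Burden on buyers: €19; on producers: €9.5. (They sum to €28.5.)
The less price-elastic side of the market bears the larger share of a per-unit tax.

Buyers bear €19 per gallon; producers bear €9.5 per gallon.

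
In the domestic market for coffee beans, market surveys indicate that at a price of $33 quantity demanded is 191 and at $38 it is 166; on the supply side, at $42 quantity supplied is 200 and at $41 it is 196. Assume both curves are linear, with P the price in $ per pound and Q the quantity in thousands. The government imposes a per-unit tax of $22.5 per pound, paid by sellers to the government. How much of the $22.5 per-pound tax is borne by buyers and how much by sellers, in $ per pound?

Demand slope: (166 − 191)/(38 − 33) = -5, so Qd = 356 − 5P.
Supply slope: (196 − 200)/(41 − 42) = 4, so Qs = 4P + 32.
Before the tax: set 356 − 5P = 4P + 32 → P* = $36, Q* = 176.
With the tax collected from sellers, supply shifts: Qs = 4(P − 22.5) + 32.
Solving gives Q = 126 with buyers paying $46 and sellers receiving $23.5 (the $22.5 wedge).
Burden on buyers: $10; on sellers: $12.5. (They sum to $22.5.)
The less price-elastic side of the market bears the larger share of a per-unit tax.

Buyers bear $10 per pound; sellers bear $12.5 per pound.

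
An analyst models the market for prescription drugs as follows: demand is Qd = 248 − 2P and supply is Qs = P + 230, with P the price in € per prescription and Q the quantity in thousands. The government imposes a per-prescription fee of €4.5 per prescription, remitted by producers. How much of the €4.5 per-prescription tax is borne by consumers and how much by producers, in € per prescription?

Before the tax: set 248 − 2P = P + 230 → P* = €6, Q* = 236.
With the tax collected from producers, supply shifts: Qs = (P − 4.5) + 230.
Solving gives Q = 233 with consumers paying €7.5 and producers receiving €3 (the €4.5 wedge).
Burden on consumers: €1.5; on producers: €3. (They sum to €4.5.)
The less price-elastic side of the market bears the larger share of a per-unit tax.

Consumers bear €1.5 per prescription; producers bear €3 per prescription.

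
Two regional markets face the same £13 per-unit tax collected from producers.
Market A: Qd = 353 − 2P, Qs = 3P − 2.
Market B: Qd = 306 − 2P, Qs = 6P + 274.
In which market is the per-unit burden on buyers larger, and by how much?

Market A: pre-tax P* = £71, Q* = 211; post-tax Q = 195.4; per-unit burden on buyers = £7.8.
Market B: pre-tax P* = £4, Q* = 298; post-tax Q = 278.5; per-unit burden on buyers = £9.75.
Difference: £7.8 vs £9.75 → market B is larger by £1.95.

Market B, by £1.95.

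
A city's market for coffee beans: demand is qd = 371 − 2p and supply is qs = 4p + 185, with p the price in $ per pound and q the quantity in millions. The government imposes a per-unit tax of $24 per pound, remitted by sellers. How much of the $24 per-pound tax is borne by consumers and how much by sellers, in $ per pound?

Consumers bear $16 per pound; sellers bear $8 per pound.

Without the tax, 371 − 2p = 4p + 185 gives 6p = 186, so p* = $31 and q* = 309.
With the tax collected from sellers, supply shifts: qs = 4(p − 24) + 185.
Solving gives q = 277 with consumers paying $47 and sellers receiving $23 (the $24 wedge).
Burden on consumers: $16; on sellers: $8. (They sum to $24.)
The less price-elastic side of the market bears the larger share of a per-unit tax.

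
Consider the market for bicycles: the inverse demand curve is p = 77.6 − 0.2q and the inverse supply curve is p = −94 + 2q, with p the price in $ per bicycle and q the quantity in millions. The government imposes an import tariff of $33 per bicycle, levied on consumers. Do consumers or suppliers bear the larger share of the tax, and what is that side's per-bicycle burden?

Rewrite in direct form: qd = 388 − 5p and qs = 0.5p + 47.
Before the tax: set 388 − 5p = 0.5p + 47 → p* = $62, q* = 78.
With the tax collected from consumers, demand (in seller-price terms) shifts: qd = 388 − 5(p + 33).
Solving gives q = 63 with consumers paying $65 and suppliers receiving $32 (the $33 wedge).
Per-bicycle burden: consumers $3, suppliers $30.
Suppliers take the larger share because supply is less price-elastic here (demand slope 5 vs supply slope 0.5).
The less price-elastic side of the market bears the larger share of a per-unit tax.

Suppliers bear the larger share: $30 per bicycle.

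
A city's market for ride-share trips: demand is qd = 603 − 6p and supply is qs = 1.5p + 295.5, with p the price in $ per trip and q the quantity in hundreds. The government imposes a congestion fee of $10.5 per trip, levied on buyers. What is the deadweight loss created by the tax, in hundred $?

Before the tax: set 603 − 6p = 1.5p + 295.5 → p* = $41, q* = 357.
With the tax collected from buyers, demand (in seller-price terms) shifts: qd = 603 − 6(p + 10.5).
Solving gives q = 344.4 with buyers paying $43.1 and producers receiving $32.6 (the $10.5 wedge).
Quantity falls by |ΔQ| = |357 − 344.4| = 12.6.
DWL = ½ · t · |ΔQ| = ½ · 10.5 · 12.6 = $66.15.

Deadweight loss = $66.15 hundred.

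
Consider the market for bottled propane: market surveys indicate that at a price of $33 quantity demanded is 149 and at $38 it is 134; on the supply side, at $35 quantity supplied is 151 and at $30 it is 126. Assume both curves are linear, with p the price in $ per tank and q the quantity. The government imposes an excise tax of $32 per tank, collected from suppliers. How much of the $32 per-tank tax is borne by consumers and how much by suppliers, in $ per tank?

Consumers bear $20 per tank; suppliers bear $12 per tank.

Demand slope: (134 − 149)/(38 − 33) = -3, so qd = 248 − 3p.
Supply slope: (126 − 151)/(30 − 35) = 5, so qs = 5p − 24.
Without the tax, 248 − 3p = 5p − 24 gives 8p = 272, so p* = $34 and q* = 146.
With the tax collected from suppliers, supply shifts: qs = 5(p − 32) − 24.
New equilibrium: consumers pay $54, suppliers receive $22, q = 86. (Wedge: pb − ps = 32.)
Burden on consumers: $20; on suppliers: $12. (They sum to $32.)
The less price-elastic side of the market bears the larger share of a per-unit tax.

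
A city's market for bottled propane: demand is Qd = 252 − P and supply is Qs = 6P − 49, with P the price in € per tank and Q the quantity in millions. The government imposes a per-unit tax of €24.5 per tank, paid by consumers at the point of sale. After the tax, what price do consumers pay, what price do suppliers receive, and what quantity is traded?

Consumers pay €64; suppliers receive €39.5; quantity = 188.

Without the tax, 252 − P = 6P − 49 gives 7P = 301, so P* = €43 and Q* = 209.
With the tax collected from consumers, demand (in seller-price terms) shifts: Qd = 252 − (P + 24.5).
Solving gives Q = 188 with consumers paying €64 and suppliers receiving €39.5 (the €24.5 wedge).
The less price-elastic side of the market bears the larger share of a per-unit tax.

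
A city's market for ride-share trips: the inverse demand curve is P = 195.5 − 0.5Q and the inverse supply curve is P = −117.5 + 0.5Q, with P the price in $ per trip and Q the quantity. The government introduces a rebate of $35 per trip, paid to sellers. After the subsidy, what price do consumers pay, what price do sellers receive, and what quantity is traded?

Consumers pay $21.5; sellers receive $56.5; quantity = 348.

Inverting to Q(P) form: Qd = 391 − 2P; Qs = 2P + 235.
Before the subsidy: set 391 − 2P = 2P + 235 → P* = $39, Q* = 313.
With a per-unit subsidy paid to sellers, each receives P + 35 per unit sold, so supply becomes Qs = 2(P + 35) + 235.
New equilibrium: consumers pay $21.5, sellers receive $56.5, Q = 348. (Wedge: Pb − Ps = −35.)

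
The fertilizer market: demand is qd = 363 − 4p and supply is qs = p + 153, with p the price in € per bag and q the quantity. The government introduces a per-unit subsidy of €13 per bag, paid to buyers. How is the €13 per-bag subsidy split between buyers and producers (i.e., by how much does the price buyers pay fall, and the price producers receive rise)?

Buyers gain €2.6 per bag; producers gain €10.4 per bag.

Before the subsidy: set 363 − 4p = p + 153 → p* = €42, q* = 195.
With a per-unit subsidy paid to buyers, each effectively pays p − 13, so demand becomes qd = 363 − 4(p − 13).
New equilibrium: buyers pay €39.4, producers receive €52.4, q = 205.4. (Wedge: pb − ps = −13.)
Gain to buyers: €2.6; to producers: €10.4. (They sum to €13.)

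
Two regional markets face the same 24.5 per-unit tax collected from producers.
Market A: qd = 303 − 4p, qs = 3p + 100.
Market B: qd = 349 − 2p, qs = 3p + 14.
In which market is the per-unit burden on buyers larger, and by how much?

Market B, by 4.2.

Market A: pre-tax p* = 29, q* = 187; post-tax q = 145; per-unit burden on buyers = 10.5.
Market B: pre-tax p* = 67, q* = 215; post-tax q = 185.6; per-unit burden on buyers = 14.7.
Difference: 10.5 vs 14.7 → market B is larger by 4.2.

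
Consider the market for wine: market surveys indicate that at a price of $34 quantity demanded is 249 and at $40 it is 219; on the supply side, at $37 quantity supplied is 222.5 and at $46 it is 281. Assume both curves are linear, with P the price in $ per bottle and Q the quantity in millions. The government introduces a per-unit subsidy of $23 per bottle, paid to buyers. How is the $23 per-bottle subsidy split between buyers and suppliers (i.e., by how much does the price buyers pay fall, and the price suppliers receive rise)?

Demand slope: (219 − 249)/(40 − 34) = -5, so Qd = 419 − 5P.
Supply slope: (281 − 222.5)/(46 − 37) = 6.5, so Qs = 6.5P − 18.
Before the subsidy: set 419 − 5P = 6.5P − 18 → P* = $38, Q* = 229.
With a per-unit subsidy paid to buyers, each effectively pays P − 23, so demand becomes Qd = 419 − 5(P − 23).
New equilibrium: buyers pay $25, suppliers receive $48, Q = 294. (Wedge: Pb − Ps = −23.)
Gain to buyers: $13; to suppliers: $10. (They sum to $23.)

Buyers gain $13 per bottle; suppliers gain $10 per bottle.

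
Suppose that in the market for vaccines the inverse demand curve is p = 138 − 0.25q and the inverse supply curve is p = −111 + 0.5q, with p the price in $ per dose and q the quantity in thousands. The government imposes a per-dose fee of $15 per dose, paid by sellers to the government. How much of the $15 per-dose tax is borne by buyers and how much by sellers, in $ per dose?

Buyers bear $5 per dose; sellers bear $10 per dose.

Rewrite in direct form: qd = 552 − 4p and qs = 2p + 222.
Without the tax, 552 − 4p = 2p + 222 gives 6p = 330, so p* = $55 and q* = 332.
With the tax collected from sellers, supply shifts: qs = 2(p − 15) + 222.
New equilibrium: buyers pay $60, sellers receive $45, q = 312. (Wedge: pb − ps = 15.)
Burden on buyers: $5; on sellers: $10. (They sum to $15.)
The less price-elastic side of the market bears the larger share of a per-unit tax.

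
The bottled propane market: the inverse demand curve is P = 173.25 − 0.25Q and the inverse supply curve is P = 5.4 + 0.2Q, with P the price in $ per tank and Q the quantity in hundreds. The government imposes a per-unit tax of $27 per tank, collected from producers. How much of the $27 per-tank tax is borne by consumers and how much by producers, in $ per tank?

Rewrite in direct form: Qd = 693 − 4P and Qs = 5P − 27.
Before the tax: set 693 − 4P = 5P − 27 → P* = $80, Q* = 373.
With the tax collected from producers, supply shifts: Qs = 5(P − 27) − 27.
New equilibrium: consumers pay $95, producers receive $68, Q = 313. (Wedge: Pb − Ps = 27.)
Burden on consumers: $15; on producers: $12. (They sum to $27.)

Consumers bear $15 per tank; producers bear $12 per tank.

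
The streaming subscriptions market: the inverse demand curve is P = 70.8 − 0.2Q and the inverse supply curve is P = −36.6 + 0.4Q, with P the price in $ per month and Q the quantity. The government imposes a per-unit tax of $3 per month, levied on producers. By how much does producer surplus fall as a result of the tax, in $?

Producer surplus falls by $353.

Inverting to Q(P) form: Qd = 354 − 5P; Qs = 2.5P + 91.5.
Before the tax: set 354 − 5P = 2.5P + 91.5 → P* = $35, Q* = 179.
With the tax collected from producers, supply shifts: Qs = 2.5(P − 3) + 91.5.
Solving gives Q = 174 with consumers paying $36 and producers receiving $33 (the $3 wedge).
ΔPS is the trapezoid between Q = 174 and Q = 179 of height $2: ½ · (179 + 174) · 2 = $353.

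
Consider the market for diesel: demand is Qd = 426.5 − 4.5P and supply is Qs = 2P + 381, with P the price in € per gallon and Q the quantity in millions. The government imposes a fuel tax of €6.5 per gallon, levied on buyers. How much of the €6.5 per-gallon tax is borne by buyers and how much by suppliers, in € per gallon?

Buyers bear €2 per gallon; suppliers bear €4.5 per gallon.

Without the tax, 426.5 − 4.5P = 2P + 381 gives 6.5P = 45.5, so P* = €7 and Q* = 395.
With the tax collected from buyers, demand (in seller-price terms) shifts: Qd = 426.5 − 4.5(P + 6.5).
New equilibrium: buyers pay €9, suppliers receive €2.5, Q = 386. (Wedge: Pb − Ps = 6.5.)
Burden on buyers: €2; on suppliers: €4.5. (They sum to €6.5.)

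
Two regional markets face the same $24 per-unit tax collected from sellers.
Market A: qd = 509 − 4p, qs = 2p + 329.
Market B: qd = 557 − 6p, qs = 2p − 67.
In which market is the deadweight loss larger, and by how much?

Market B, by $48.

Market A: pre-tax p* = $30, q* = 389; post-tax q = 357; deadweight loss = $384.
Market B: pre-tax p* = $78, q* = 89; post-tax q = 53; deadweight loss = $432.
Difference: $384 vs $432 → market B is larger by $48.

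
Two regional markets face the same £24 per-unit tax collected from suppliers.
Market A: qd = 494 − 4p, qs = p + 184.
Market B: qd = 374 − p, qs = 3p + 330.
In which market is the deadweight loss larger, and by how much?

Market A: pre-tax p* = £62, q* = 246; post-tax q = 226.8; deadweight loss = £230.4.
Market B: pre-tax p* = £11, q* = 363; post-tax q = 345; deadweight loss = £216.
Difference: £230.4 vs £216 → market A is larger by £14.4.

Market A, by £14.4.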